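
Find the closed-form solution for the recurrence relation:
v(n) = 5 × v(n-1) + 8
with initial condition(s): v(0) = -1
Recurrence: v(n) = 5 × v(n-1) + 8, initial: v(0) = -1.
Try v(n) = A·5ⁿ + C. Substituting: A·5ⁿ + C = 5(A·5ⁿ⁻¹ + C) + 8 = A·5ⁿ + 5C + 8, so C = 5C + 8, giving C = -2. Then v(0) = A - 2 = -1 gives A = 1.

v(n) = 5ⁿ - 2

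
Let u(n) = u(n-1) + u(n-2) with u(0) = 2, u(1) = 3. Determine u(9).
Computing the sequence terms:
2, 3, 5, 8, 13, 21, 34, 55, 89, 144

144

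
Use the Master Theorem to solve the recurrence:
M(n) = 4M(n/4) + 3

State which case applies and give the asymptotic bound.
Master Theorem template: M(n) = a·M(n/b) + f(n).
Here: a=4, b=4, f(n)=3
Compute log_b(a) = log_4(4) = 1.
f(n) = 3 = O(n^(1-ε)) with ε = 1. Case 1: M(n) = Θ(n^log_b(a)) = Θ(n).

Case 1: M(n) = Θ(n)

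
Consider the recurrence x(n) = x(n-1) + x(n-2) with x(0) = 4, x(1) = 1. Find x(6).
Computing the sequence terms:
4, 1, 5, 6, 11, 17, 28

28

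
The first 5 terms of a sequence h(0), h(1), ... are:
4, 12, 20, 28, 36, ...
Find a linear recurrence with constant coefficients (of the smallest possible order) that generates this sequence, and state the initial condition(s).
Look for the lowest-order linear relation among consecutive terms.
Observation: consecutive differences are constant (= 8).
Check at n=2: 1·12 + 8 = 20. ✓

h(n) = h(n-1) + 8, h(0) = 4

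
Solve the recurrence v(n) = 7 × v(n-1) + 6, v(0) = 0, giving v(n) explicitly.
Recurrence: v(n) = 7 × v(n-1) + 6, initial: v(0) = 0.
Try v(n) = A·7ⁿ + C. Substituting: A·7ⁿ + C = 7(A·7ⁿ⁻¹ + C) + 6 = A·7ⁿ + 7C + 6, so C = 7C + 6, giving C = -1. Then v(0) = A - 1 = 0 gives A = 1.

v(n) = 7ⁿ - 1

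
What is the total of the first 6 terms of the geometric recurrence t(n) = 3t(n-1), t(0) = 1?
Computing the sequence terms: 1, 3, 9, 27, 81, 243
Adding these values together:

364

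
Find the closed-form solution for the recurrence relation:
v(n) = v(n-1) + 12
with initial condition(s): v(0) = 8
Recurrence: v(n) = v(n-1) + 12, initial: v(0) = 8.
Each step adds 12, so v(n) = v(0) + 12n = 12n + 8.

v(n) = 12n + 8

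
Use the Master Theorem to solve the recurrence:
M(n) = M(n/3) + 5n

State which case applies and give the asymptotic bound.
Master Theorem template: M(n) = a·M(n/b) + f(n).
Here: a=1, b=3, f(n)=5n
Compute log_b(a) = log_3(1) = 0.
f(n) = 5n = Ω(n^(0+ε)) with ε = 1, and the regularity condition holds (a·f(n/b) = (a/b^1)·f(n) with a/b^1 = 3^-1 < 1). Case 3: M(n) = Θ(f(n)) = Θ(n).

Case 3: M(n) = Θ(n)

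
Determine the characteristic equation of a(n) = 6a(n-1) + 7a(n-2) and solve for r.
Substitute a(n) = rⁿ and divide through by rⁿ⁻²: r² - 6r - 7 = 0
Factor: (r + 1)(r - 7) = 0, so r = -1, 7.
General solution: a(n) = A·(-1)ⁿ + B·7ⁿ

Characteristic: r² - 6r - 7 = 0, Roots: r = -1, 7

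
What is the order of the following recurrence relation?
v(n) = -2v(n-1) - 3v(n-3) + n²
The order is the largest lag k for which v(n-k) appears. Here the deepest term is v(n-3) (the n² term is non-homogeneous and does not affect the order), so the order is 3.

Order 3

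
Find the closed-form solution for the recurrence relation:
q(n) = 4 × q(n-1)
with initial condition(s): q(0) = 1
Recurrence: q(n) = 4 × q(n-1), initial: q(0) = 1.
Each term is 4 times the previous, so this is geometric with ratio 4. After n steps: q(n) = q(0)·4ⁿ = 4ⁿ.

q(n) = 4ⁿ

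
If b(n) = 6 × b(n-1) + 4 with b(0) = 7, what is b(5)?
Computing step by step:
b(0) = 7
b(1) = 6 × 7 + 4 = 46
b(2) = 6 × 46 + 4 = 280
b(3) = 6 × 280 + 4 = 1684
b(4) = 6 × 1684 + 4 = 10108
b(5) = 6 × 10108 + 4 = 60652

60652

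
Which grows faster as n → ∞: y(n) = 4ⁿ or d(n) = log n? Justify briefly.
Comparing growth rates:
Growth-rate hierarchy: log n ≺ any polynomial ≺ any exponential cⁿ (c>1) ≺ n! ≺ nⁿ.
exponential base 4 dominates logarithmic asymptotically.

y(n) grows faster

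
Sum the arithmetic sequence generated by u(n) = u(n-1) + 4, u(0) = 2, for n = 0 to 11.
Computing the sequence terms: 2, 6, 10, 14, 18, 22, 26, 30, 34, 38, 42, 46
Adding these values together:

288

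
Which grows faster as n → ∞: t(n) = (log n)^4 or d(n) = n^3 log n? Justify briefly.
Comparing growth rates:
Growth-rate hierarchy: log n ≺ any polynomial ≺ any exponential cⁿ (c>1) ≺ n! ≺ nⁿ.
polynomial degree 3 (with log factor) dominates polylogarithmic (log n)^4 asymptotically.

d(n) grows faster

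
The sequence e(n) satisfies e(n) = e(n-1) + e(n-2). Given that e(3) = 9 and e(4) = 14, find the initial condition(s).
Work backwards using e(k) = e(k+2) - e(k+1):
e(2) = e(4) - e(3) = 14 - 9 = 5
e(1) = e(3) - e(2) = 9 - 5 = 4
e(0) = e(2) - e(1) = 5 - 4 = 1

e(0) = 1, e(1) = 4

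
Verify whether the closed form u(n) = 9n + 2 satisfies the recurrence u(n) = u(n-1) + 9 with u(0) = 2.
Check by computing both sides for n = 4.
From the recurrence with u(0) = 2:
  u(0) = 2, u(1) = 11, u(2) = 20, u(3) = 29, u(4) = 38
  so the recurrence gives u(4) = 38.
From the proposed closed form u(n) = 9n + 2:
  u(4) = 38.
Both sides give 38 at n = 4, and the initial condition(s) match, so the closed form is consistent.

Yes, the closed form is correct.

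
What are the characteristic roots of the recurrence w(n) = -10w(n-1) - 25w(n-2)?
Substitute w(n) = rⁿ and divide through by rⁿ⁻²: r² + 10r + 25 = 0
Factor: (r + 5)² = 0, so r = -5 (double root).
General solution: w(n) = (A + Bn)·(-5)ⁿ

Characteristic: r² + 10r + 25 = 0, Roots: r = -5 (double root)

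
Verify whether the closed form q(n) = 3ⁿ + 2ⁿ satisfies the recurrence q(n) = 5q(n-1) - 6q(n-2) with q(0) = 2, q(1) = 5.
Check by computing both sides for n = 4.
From the recurrence with q(0) = 2, q(1) = 5:
  q(0) = 2, q(1) = 5, q(2) = 13, q(3) = 35, q(4) = 97
  so the recurrence gives q(4) = 97.
From the proposed closed form q(n) = 3ⁿ + 2ⁿ:
  q(4) = 97.
Both sides give 97 at n = 4, and the initial condition(s) match, so the closed form is consistent.

Yes, the closed form is correct.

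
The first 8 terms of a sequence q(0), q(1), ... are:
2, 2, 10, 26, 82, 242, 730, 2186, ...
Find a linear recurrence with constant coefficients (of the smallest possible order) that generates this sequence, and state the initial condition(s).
Look for the lowest-order linear relation among consecutive terms.
Observation: q(n) - 2·q(n-1) - (3)·q(n-2) = 0 holds for the shown terms, and no order-1 relation q(n) = α·q(n-1) + β fits.
Check at n=3: 2·10 + (3)·2 = 26. ✓

q(n) = 2q(n-1) + 3q(n-2), q(0) = 2, q(1) = 2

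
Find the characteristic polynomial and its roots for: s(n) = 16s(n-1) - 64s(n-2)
Substitute s(n) = rⁿ and divide through by rⁿ⁻²: r² - 16r + 64 = 0
Factor: (r - 8)² = 0, so r = 8 (double root).
General solution: s(n) = (A + Bn)·8ⁿ

Characteristic: r² - 16r + 64 = 0, Roots: r = 8 (double root)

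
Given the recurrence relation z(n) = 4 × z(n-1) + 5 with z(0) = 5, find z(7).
Computing step by step:
z(0) = 5
z(1) = 4 × 5 + 5 = 25
z(2) = 4 × 25 + 5 = 105
z(3) = 4 × 105 + 5 = 425
z(4) = 4 × 425 + 5 = 1705
z(5) = 4 × 1705 + 5 = 6825
z(6) = 4 × 6825 + 5 = 27305
z(7) = 4 × 27305 + 5 = 109225

109225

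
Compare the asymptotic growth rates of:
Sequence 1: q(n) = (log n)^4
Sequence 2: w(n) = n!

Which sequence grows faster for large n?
Comparing growth rates:
Growth-rate hierarchy: log n ≺ any polynomial ≺ any exponential cⁿ (c>1) ≺ n! ≺ nⁿ.
factorial dominates polylogarithmic (log n)^4 asymptotically.

w(n) grows faster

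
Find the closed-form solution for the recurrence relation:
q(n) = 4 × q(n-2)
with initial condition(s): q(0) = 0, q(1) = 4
Recurrence: q(n) = 4 × q(n-2), initial: q(0) = 0, q(1) = 4.
Characteristic equation: r² - 4 = 0, which factors as (r - 2)(r + 2) = 0, so r = 2, -2. General solution q(n) = A·2ⁿ + B·(-2)ⁿ. From q(0) = 0: A + B = 0. From q(1) = 4: 2A - 2B = 4. Solving gives A = 1, B = -1.

q(n) = 2ⁿ - (-2)ⁿ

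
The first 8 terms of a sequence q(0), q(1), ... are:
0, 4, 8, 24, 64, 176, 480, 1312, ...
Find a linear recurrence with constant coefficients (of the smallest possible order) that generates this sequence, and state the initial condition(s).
Look for the lowest-order linear relation among consecutive terms.
Observation: q(n) - 2·q(n-1) - (2)·q(n-2) = 0 holds for the shown terms, and no order-1 relation q(n) = α·q(n-1) + β fits.
Check at n=3: 2·8 + (2)·4 = 24. ✓

q(n) = 2q(n-1) + 2q(n-2), q(0) = 0, q(1) = 4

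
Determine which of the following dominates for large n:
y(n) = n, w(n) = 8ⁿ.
Comparing growth rates:
Growth-rate hierarchy: log n ≺ any polynomial ≺ any exponential cⁿ (c>1) ≺ n! ≺ nⁿ.
exponential base 8 dominates polynomial degree 1 asymptotically.

w(n) grows faster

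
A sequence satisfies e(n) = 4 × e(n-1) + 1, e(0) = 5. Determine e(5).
Computing step by step:
e(0) = 5
e(1) = 4 × 5 + 1 = 21
e(2) = 4 × 21 + 1 = 85
e(3) = 4 × 85 + 1 = 341
e(4) = 4 × 341 + 1 = 1365
e(5) = 4 × 1365 + 1 = 5461

5461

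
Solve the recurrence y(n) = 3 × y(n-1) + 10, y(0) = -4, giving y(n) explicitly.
Recurrence: y(n) = 3 × y(n-1) + 10, initial: y(0) = -4.
Try y(n) = A·3ⁿ + C. Substituting: A·3ⁿ + C = 3(A·3ⁿ⁻¹ + C) + 10 = A·3ⁿ + 3C + 10, so C = 3C + 10, giving C = -5. Then y(0) = A - 5 = -4 gives A = 1.

y(n) = 3ⁿ - 5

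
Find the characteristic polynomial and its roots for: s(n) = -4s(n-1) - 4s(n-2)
Substitute s(n) = rⁿ and divide through by rⁿ⁻²: r² + 4r + 4 = 0
Factor: (r + 2)² = 0, so r = -2 (double root).
General solution: s(n) = (A + Bn)·(-2)ⁿ

Characteristic: r² + 4r + 4 = 0, Roots: r = -2 (double root)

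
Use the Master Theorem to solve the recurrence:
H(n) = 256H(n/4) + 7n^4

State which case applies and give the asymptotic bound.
Master Theorem template: H(n) = a·H(n/b) + f(n).
Here: a=256, b=4, f(n)=7n^4
Compute log_b(a) = log_4(256) = 4.
f(n) = 7n^4 = Θ(n^4). Case 2: H(n) = Θ(n^4 log n).

Case 2: H(n) = Θ(n^4 log n)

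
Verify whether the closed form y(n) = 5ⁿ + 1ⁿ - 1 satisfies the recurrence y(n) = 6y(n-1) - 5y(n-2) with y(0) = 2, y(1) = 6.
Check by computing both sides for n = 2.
From the recurrence with y(0) = 2, y(1) = 6:
  y(0) = 2, y(1) = 6, y(2) = 26
  so the recurrence gives y(2) = 26.
From the proposed closed form y(n) = 5ⁿ + 1ⁿ - 1:
  y(2) = 25.
The recurrence gives 26 but the closed form gives 25, so the closed form does not satisfy the recurrence.

No, the closed form is incorrect.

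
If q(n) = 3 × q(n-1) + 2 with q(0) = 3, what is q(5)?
Computing step by step:
q(0) = 3
q(1) = 3 × 3 + 2 = 11
q(2) = 3 × 11 + 2 = 35
q(3) = 3 × 35 + 2 = 107
q(4) = 3 × 107 + 2 = 323
q(5) = 3 × 323 + 2 = 971

971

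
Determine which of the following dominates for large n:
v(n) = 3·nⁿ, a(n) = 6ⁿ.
Comparing growth rates:
Growth-rate hierarchy: log n ≺ any polynomial ≺ any exponential cⁿ (c>1) ≺ n! ≺ nⁿ.
super-exponential nⁿ dominates exponential base 6 asymptotically.

v(n) grows faster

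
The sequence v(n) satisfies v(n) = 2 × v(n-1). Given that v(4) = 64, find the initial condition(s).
In general v(n) = 2ⁿ · v(0). At n = 4: v(0) = v(4) / 2^4 = 64 / 16 = 4.

v(0) = 4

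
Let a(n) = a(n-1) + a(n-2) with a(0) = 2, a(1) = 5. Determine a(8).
Computing the sequence terms:
2, 5, 7, 12, 19, 31, 50, 81, 131

131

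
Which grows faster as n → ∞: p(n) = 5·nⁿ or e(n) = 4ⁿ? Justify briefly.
Comparing growth rates:
Growth-rate hierarchy: log n ≺ any polynomial ≺ any exponential cⁿ (c>1) ≺ n! ≺ nⁿ.
super-exponential nⁿ dominates exponential base 4 asymptotically.

p(n) grows faster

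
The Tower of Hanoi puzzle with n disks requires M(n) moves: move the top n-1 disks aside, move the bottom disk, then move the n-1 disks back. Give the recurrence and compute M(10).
Moving n disks = move the top n-1 disks aside (M(n-1) moves) + move the largest disk (1 move) + move the n-1 disks back on top (M(n-1) moves), so M(n) = 2M(n-1) + 1, with M(1) = 1 (a single disk takes one move).
First terms: 1, 3, 7, 15, 31, 63, … — each is one less than a power of 2. Indeed M(n) + 1 = 2(M(n-1) + 1) with M(1) + 1 = 2, so M(n) + 1 = 2ⁿ and M(n) = 2ⁿ - 1.
Hence M(10) = 2^10 - 1 = 1024 - 1 = 1023.

M(n) = 2M(n-1) + 1, M(1) = 1; M(10) = 1023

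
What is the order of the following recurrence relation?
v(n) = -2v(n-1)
The order is the largest lag k for which v(n-k) appears. Here the deepest term is v(n-1), so the order is 1.

Order 1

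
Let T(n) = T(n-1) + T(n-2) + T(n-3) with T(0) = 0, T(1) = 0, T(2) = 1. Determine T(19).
Computing the sequence terms:
0, 0, 1, 1, 2, 4, 7, 13, 24, 44, 81, 149, 274, 504, 927, 1705, 3136, 5768, 10609, 19513

19513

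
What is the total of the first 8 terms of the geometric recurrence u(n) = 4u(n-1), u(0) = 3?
Computing the sequence terms: 3, 12, 48, 192, 768, 3072, 12288, 49152
Adding these values together:

65535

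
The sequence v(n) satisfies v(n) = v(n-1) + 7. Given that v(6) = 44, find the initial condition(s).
v(6) = v(0) + 6·7, so v(0) = 44 - 42 = 2.

v(0) = 2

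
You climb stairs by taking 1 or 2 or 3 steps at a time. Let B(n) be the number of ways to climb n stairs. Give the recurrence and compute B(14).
Condition on the size of the last step (1 to 3): before it there were n-1, …, n-3 stairs climbed, and these cases are disjoint, so B(n) = B(n-1) + B(n-2) + B(n-3) (order-3 linear recurrence).
Initial conditions by direct count (compositions of i into parts ≤ 3): B(1) = 1; B(2) = 2; B(3) = 4.
Iterating the recurrence: B(4) = 7, B(5) = 13, B(6) = 24, B(7) = 44, B(8) = 81, B(9) = 149, B(10) = 274, B(11) = 504, B(12) = 927, B(13) = 1705, B(14) = 3136.

B(n) = B(n-1) + B(n-2) + B(n-3), B(1) = 1, B(2) = 2, B(3) = 4; B(14) = 3136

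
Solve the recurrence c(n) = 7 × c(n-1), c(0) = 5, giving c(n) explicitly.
Recurrence: c(n) = 7 × c(n-1), initial: c(0) = 5.
Each term is 7 times the previous, so this is geometric with ratio 7. After n steps: c(n) = c(0)·7ⁿ = 5·7ⁿ.

c(n) = 5·7ⁿ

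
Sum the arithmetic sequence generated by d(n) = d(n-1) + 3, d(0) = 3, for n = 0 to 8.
Computing the sequence terms: 3, 6, 9, 12, 15, 18, 21, 24, 27
Adding these values together:

135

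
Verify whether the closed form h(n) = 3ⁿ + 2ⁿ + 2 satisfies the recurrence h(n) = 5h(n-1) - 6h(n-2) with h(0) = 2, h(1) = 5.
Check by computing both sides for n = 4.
From the recurrence with h(0) = 2, h(1) = 5:
  h(0) = 2, h(1) = 5, h(2) = 13, h(3) = 35, h(4) = 97
  so the recurrence gives h(4) = 97.
From the proposed closed form h(n) = 3ⁿ + 2ⁿ + 2:
  h(4) = 99.
The recurrence gives 97 but the closed form gives 99, so the closed form does not satisfy the recurrence.

No, the closed form is incorrect.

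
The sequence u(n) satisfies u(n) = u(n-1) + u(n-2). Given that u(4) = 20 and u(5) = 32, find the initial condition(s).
Work backwards using u(k) = u(k+2) - u(k+1):
u(3) = u(5) - u(4) = 32 - 20 = 12
u(2) = u(4) - u(3) = 20 - 12 = 8
u(1) = u(3) - u(2) = 12 - 8 = 4
u(0) = u(2) - u(1) = 8 - 4 = 4

u(0) = 4, u(1) = 4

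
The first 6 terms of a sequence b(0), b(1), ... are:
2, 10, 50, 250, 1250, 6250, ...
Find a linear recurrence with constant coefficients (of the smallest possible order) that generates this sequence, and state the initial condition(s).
Look for the lowest-order linear relation among consecutive terms.
Observation: each term is 5× the previous.
Check at n=2: 5·10 = 50. ✓

b(n) = 5 × b(n-1), b(0) = 2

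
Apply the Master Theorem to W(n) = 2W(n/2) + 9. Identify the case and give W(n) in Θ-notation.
Master Theorem template: W(n) = a·W(n/b) + f(n).
Here: a=2, b=2, f(n)=9
Compute log_b(a) = log_2(2) = 1.
f(n) = 9 = O(n^(1-ε)) with ε = 1. Case 1: W(n) = Θ(n^log_b(a)) = Θ(n).

Case 1: W(n) = Θ(n)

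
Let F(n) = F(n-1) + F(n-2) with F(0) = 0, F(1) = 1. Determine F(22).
Computing the sequence terms:
0, 1, 1, 2, 3, 5, 8, 13, 21, 34, 55, 89, 144, 233, 377, 610, 987, 1597, 2584, 4181, 6765, 10946, 17711

17711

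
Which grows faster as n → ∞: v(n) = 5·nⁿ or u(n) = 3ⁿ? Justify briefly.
Comparing growth rates:
Growth-rate hierarchy: log n ≺ any polynomial ≺ any exponential cⁿ (c>1) ≺ n! ≺ nⁿ.
super-exponential nⁿ dominates exponential base 3 asymptotically.

v(n) grows faster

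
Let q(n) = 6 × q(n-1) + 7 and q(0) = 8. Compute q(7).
Computing step by step:
q(0) = 8
q(1) = 6 × 8 + 7 = 55
q(2) = 6 × 55 + 7 = 337
q(3) = 6 × 337 + 7 = 2029
q(4) = 6 × 2029 + 7 = 12181
q(5) = 6 × 12181 + 7 = 73093
q(6) = 6 × 73093 + 7 = 438565
q(7) = 6 × 438565 + 7 = 2631397

2631397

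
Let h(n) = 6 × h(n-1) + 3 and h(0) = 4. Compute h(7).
Computing step by step:
h(0) = 4
h(1) = 6 × 4 + 3 = 27
h(2) = 6 × 27 + 3 = 165
h(3) = 6 × 165 + 3 = 993
h(4) = 6 × 993 + 3 = 5961
h(5) = 6 × 5961 + 3 = 35769
h(6) = 6 × 35769 + 3 = 214617
h(7) = 6 × 214617 + 3 = 1287705

1287705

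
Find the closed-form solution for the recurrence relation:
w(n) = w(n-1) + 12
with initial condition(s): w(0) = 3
Recurrence: w(n) = w(n-1) + 12, initial: w(0) = 3.
Each step adds 12, so w(n) = w(0) + 12n = 12n + 3.

w(n) = 12n + 3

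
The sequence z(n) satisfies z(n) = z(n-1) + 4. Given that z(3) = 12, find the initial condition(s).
z(3) = z(0) + 3·4, so z(0) = 12 - 12 = 0.

z(0) = 0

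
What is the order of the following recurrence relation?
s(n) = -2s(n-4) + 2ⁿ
The order is the largest lag k for which s(n-k) appears. Here the deepest term is s(n-4) (the 2ⁿ term is non-homogeneous and does not affect the order), so the order is 4.

Order 4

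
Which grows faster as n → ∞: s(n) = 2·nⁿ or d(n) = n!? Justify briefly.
Comparing growth rates:
Growth-rate hierarchy: log n ≺ any polynomial ≺ any exponential cⁿ (c>1) ≺ n! ≺ nⁿ.
super-exponential nⁿ dominates factorial asymptotically.

s(n) grows faster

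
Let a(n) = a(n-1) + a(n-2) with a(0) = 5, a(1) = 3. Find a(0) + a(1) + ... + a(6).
Computing the sequence terms: 5, 3, 8, 11, 19, 30, 49
Adding these values together:

125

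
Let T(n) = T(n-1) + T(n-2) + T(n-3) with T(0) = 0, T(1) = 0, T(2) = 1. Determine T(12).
Computing the sequence terms:
0, 0, 1, 1, 2, 4, 7, 13, 24, 44, 81, 149, 274

274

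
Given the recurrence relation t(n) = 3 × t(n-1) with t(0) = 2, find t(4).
Computing step by step:
t(0) = 2
t(1) = 3 × 2 = 6
t(2) = 3 × 6 = 18
t(3) = 3 × 18 = 54
t(4) = 3 × 54 = 162

162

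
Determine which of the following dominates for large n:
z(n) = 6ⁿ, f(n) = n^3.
Comparing growth rates:
Growth-rate hierarchy: log n ≺ any polynomial ≺ any exponential cⁿ (c>1) ≺ n! ≺ nⁿ.
exponential base 6 dominates polynomial degree 3 asymptotically.

z(n) grows faster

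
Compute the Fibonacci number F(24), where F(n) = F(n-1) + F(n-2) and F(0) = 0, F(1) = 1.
Computing the sequence terms:
0, 1, 1, 2, 3, 5, 8, 13, 21, 34, 55, 89, 144, 233, 377, 610, 987, 1597, 2584, 4181, 6765, 10946, 17711, 28657, 46368

46368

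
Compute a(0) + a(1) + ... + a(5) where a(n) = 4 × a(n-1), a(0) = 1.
Computing the sequence terms: 1, 4, 16, 64, 256, 1024
Adding these values together:

1365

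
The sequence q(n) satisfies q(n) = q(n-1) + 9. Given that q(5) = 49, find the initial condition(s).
q(5) = q(0) + 5·9, so q(0) = 49 - 45 = 4.

q(0) = 4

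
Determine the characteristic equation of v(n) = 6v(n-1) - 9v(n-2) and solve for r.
Substitute v(n) = rⁿ and divide through by rⁿ⁻²: r² - 6r + 9 = 0
Factor: (r - 3)² = 0, so r = 3 (double root).
General solution: v(n) = (A + Bn)·3ⁿ

Characteristic: r² - 6r + 9 = 0, Roots: r = 3 (double root)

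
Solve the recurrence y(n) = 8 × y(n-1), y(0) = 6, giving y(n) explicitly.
Recurrence: y(n) = 8 × y(n-1), initial: y(0) = 6.
Each term is 8 times the previous, so this is geometric with ratio 8. After n steps: y(n) = y(0)·8ⁿ = 6·8ⁿ.

y(n) = 6·8ⁿ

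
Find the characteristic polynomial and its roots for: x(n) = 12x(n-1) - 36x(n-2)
Substitute x(n) = rⁿ and divide through by rⁿ⁻²: r² - 12r + 36 = 0
Factor: (r - 6)² = 0, so r = 6 (double root).
General solution: x(n) = (A + Bn)·6ⁿ

Characteristic: r² - 12r + 36 = 0, Roots: r = 6 (double root)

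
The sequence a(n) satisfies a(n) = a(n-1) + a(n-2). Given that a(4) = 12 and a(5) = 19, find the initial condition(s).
Work backwards using a(k) = a(k+2) - a(k+1):
a(3) = a(5) - a(4) = 19 - 12 = 7
a(2) = a(4) - a(3) = 12 - 7 = 5
a(1) = a(3) - a(2) = 7 - 5 = 2
a(0) = a(2) - a(1) = 5 - 2 = 3

a(0) = 3, a(1) = 2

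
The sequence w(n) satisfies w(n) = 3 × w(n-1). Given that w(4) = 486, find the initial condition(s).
In general w(n) = 3ⁿ · w(0). At n = 4: w(0) = w(4) / 3^4 = 486 / 81 = 6.

w(0) = 6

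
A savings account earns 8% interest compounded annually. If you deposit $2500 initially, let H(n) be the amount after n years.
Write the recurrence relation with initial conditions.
Each year the balance grows by 8%, i.e. is multiplied by 1 + 8/100 = 1.08, so H(n) = 1.08 × H(n-1). The initial deposit gives H(0) = 2500.
Unrolling gives the closed form H(n) = 2500 × (1.08)ⁿ.

H(n) = 1.08 × H(n-1), H(0) = 2500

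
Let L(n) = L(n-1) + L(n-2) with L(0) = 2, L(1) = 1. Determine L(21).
Computing the sequence terms:
2, 1, 3, 4, 7, 11, 18, 29, 47, 76, 123, 199, 322, 521, 843, 1364, 2207, 3571, 5778, 9349, 15127, 24476

24476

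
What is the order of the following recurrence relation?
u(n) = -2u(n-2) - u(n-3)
The order is the largest lag k for which u(n-k) appears. Here the deepest term is u(n-3), so the order is 3.

Order 3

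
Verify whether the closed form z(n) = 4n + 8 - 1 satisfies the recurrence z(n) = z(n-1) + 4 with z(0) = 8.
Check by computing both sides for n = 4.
From the recurrence with z(0) = 8:
  z(0) = 8, z(1) = 12, z(2) = 16, z(3) = 20, z(4) = 24
  so the recurrence gives z(4) = 24.
From the proposed closed form z(n) = 4n + 8 - 1:
  z(4) = 23.
The recurrence gives 24 but the closed form gives 23, so the closed form does not satisfy the recurrence.

No, the closed form is incorrect.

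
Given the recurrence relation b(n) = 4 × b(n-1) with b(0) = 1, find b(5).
Computing step by step:
b(0) = 1
b(1) = 4 × 1 = 4
b(2) = 4 × 4 = 16
b(3) = 4 × 16 = 64
b(4) = 4 × 64 = 256
b(5) = 4 × 256 = 1024

1024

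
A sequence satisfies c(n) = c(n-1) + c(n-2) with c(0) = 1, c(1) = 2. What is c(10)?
Computing the sequence terms:
1, 2, 3, 5, 8, 13, 21, 34, 55, 89, 144

144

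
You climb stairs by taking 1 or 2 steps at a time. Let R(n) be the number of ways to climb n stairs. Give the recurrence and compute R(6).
Condition on the size of the last step (1 to 2): before it there were n-1, …, n-2 stairs climbed, and these cases are disjoint, so R(n) = R(n-1) + R(n-2) (Fibonacci-type sequence).
Initial conditions by direct count (compositions of i into parts ≤ 2): R(1) = 1; R(2) = 2.
Iterating the recurrence: R(3) = 3, R(4) = 5, R(5) = 8, R(6) = 13.

R(n) = R(n-1) + R(n-2), R(1) = 1, R(2) = 2; R(6) = 13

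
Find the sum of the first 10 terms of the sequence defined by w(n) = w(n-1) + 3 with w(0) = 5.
Computing the sequence terms: 5, 8, 11, 14, 17, 20, 23, 26, 29, 32
Adding these values together:

185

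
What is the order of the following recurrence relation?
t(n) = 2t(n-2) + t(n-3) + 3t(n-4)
The order is the largest lag k for which t(n-k) appears. Here the deepest term is t(n-4), so the order is 4.

Order 4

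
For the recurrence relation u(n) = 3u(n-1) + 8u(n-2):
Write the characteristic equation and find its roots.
Substitute u(n) = rⁿ and divide through by rⁿ⁻²: r² - 3r - 8 = 0
Discriminant: 3² + 4·8 = 41, not a perfect square, so by the quadratic formula r = (3 ± √41)/2.
General solution: u(n) = A·r₁ⁿ + B·r₂ⁿ where r₁,r₂ = (3 ± √41)/2

Characteristic: r² - 3r - 8 = 0, Roots: r = (3 ± √41)/2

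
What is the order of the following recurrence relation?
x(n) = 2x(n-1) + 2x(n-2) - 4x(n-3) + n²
The order is the largest lag k for which x(n-k) appears. Here the deepest term is x(n-3) (the n² term is non-homogeneous and does not affect the order), so the order is 3.

Order 3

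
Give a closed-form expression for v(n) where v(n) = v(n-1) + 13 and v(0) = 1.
Recurrence: v(n) = v(n-1) + 13, initial: v(0) = 1.
Each step adds 13, so v(n) = v(0) + 13n = 13n + 1.

v(n) = 13n + 1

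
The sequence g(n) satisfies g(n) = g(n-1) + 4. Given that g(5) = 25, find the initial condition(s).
g(5) = g(0) + 5·4, so g(0) = 25 - 20 = 5.

g(0) = 5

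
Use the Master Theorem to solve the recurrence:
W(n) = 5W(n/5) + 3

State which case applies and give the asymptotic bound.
Master Theorem template: W(n) = a·W(n/b) + f(n).
Here: a=5, b=5, f(n)=3
Compute log_b(a) = log_5(5) = 1.
f(n) = 3 = O(n^(1-ε)) with ε = 1. Case 1: W(n) = Θ(n^log_b(a)) = Θ(n).

Case 1: W(n) = Θ(n)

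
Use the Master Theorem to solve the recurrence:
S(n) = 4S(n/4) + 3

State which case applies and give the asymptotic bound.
Master Theorem template: S(n) = a·S(n/b) + f(n).
Here: a=4, b=4, f(n)=3
Compute log_b(a) = log_4(4) = 1.
f(n) = 3 = O(n^(1-ε)) with ε = 1. Case 1: S(n) = Θ(n^log_b(a)) = Θ(n).

Case 1: S(n) = Θ(n)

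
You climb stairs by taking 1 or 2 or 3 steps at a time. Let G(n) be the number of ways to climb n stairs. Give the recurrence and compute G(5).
Condition on the size of the last step (1 to 3): before it there were n-1, …, n-3 stairs climbed, and these cases are disjoint, so G(n) = G(n-1) + G(n-2) + G(n-3) (order-3 linear recurrence).
Initial conditions by direct count (compositions of i into parts ≤ 3): G(1) = 1; G(2) = 2; G(3) = 4.
Iterating the recurrence: G(4) = 7, G(5) = 13.

G(n) = G(n-1) + G(n-2) + G(n-3), G(1) = 1, G(2) = 2, G(3) = 4; G(5) = 13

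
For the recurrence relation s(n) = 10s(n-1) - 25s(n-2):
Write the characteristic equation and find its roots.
Substitute s(n) = rⁿ and divide through by rⁿ⁻²: r² - 10r + 25 = 0
Factor: (r - 5)² = 0, so r = 5 (double root).
General solution: s(n) = (A + Bn)·5ⁿ

Characteristic: r² - 10r + 25 = 0, Roots: r = 5 (double root)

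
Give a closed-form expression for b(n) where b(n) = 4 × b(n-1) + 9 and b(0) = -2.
Recurrence: b(n) = 4 × b(n-1) + 9, initial: b(0) = -2.
Try b(n) = A·4ⁿ + C. Substituting: A·4ⁿ + C = 4(A·4ⁿ⁻¹ + C) + 9 = A·4ⁿ + 4C + 9, so C = 4C + 9, giving C = -3. Then b(0) = A - 3 = -2 gives A = 1.

b(n) = 4ⁿ - 3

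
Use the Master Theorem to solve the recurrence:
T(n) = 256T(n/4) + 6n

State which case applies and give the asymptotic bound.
Master Theorem template: T(n) = a·T(n/b) + f(n).
Here: a=256, b=4, f(n)=6n
Compute log_b(a) = log_4(256) = 4.
f(n) = 6n = O(n^(4-ε)) with ε = 3. Case 1: T(n) = Θ(n^log_b(a)) = Θ(n^4).

Case 1: T(n) = Θ(n^4)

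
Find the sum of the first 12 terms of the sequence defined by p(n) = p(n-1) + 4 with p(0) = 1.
Computing the sequence terms: 1, 5, 9, 13, 17, 21, 25, 29, 33, 37, 41, 45
Adding these values together:

276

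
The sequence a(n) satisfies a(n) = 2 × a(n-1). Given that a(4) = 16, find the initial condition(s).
In general a(n) = 2ⁿ · a(0). At n = 4: a(0) = a(4) / 2^4 = 16 / 16 = 1.

a(0) = 1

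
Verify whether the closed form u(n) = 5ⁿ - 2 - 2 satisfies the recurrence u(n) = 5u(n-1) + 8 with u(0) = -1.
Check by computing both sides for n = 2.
From the recurrence with u(0) = -1:
  u(0) = -1, u(1) = 3, u(2) = 23
  so the recurrence gives u(2) = 23.
From the proposed closed form u(n) = 5ⁿ - 2 - 2:
  u(2) = 21.
The recurrence gives 23 but the closed form gives 21, so the closed form does not satisfy the recurrence.

No, the closed form is incorrect.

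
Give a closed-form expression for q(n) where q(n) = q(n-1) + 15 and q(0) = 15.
Recurrence: q(n) = q(n-1) + 15, initial: q(0) = 15.
Each step adds 15, so q(n) = q(0) + 15n = 15n + 15.

q(n) = 15n + 15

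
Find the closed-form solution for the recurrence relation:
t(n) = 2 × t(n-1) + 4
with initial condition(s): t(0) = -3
Recurrence: t(n) = 2 × t(n-1) + 4, initial: t(0) = -3.
Try t(n) = A·2ⁿ + C. Substituting: A·2ⁿ + C = 2(A·2ⁿ⁻¹ + C) + 4 = A·2ⁿ + 2C + 4, so C = 2C + 4, giving C = -4. Then t(0) = A - 4 = -3 gives A = 1.

t(n) = 2ⁿ - 4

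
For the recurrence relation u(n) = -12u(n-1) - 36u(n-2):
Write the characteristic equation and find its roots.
Substitute u(n) = rⁿ and divide through by rⁿ⁻²: r² + 12r + 36 = 0
Factor: (r + 6)² = 0, so r = -6 (double root).
General solution: u(n) = (A + Bn)·(-6)ⁿ

Characteristic: r² + 12r + 36 = 0, Roots: r = -6 (double root)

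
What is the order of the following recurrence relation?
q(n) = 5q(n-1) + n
The order is the largest lag k for which q(n-k) appears. Here the deepest term is q(n-1) (the n term is non-homogeneous and does not affect the order), so the order is 1.

Order 1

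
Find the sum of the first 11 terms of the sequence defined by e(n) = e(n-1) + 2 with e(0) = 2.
Computing the sequence terms: 2, 4, 6, 8, 10, 12, 14, 16, 18, 20, 22
Adding these values together:

132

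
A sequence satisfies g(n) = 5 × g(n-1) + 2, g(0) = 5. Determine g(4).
Computing step by step:
g(0) = 5
g(1) = 5 × 5 + 2 = 27
g(2) = 5 × 27 + 2 = 137
g(3) = 5 × 137 + 2 = 687
g(4) = 5 × 687 + 2 = 3437

3437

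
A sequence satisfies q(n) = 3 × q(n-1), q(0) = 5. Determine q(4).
Computing step by step:
q(0) = 5
q(1) = 3 × 5 = 15
q(2) = 3 × 15 = 45
q(3) = 3 × 45 = 135
q(4) = 3 × 135 = 405

405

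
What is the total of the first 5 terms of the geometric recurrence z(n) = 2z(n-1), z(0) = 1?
Computing the sequence terms: 1, 2, 4, 8, 16
Adding these values together:

31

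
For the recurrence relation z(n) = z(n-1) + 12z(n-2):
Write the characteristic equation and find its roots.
Substitute z(n) = rⁿ and divide through by rⁿ⁻²: r² - r - 12 = 0
Factor: (r + 3)(r - 4) = 0, so r = -3, 4.
General solution: z(n) = A·(-3)ⁿ + B·4ⁿ

Characteristic: r² - r - 12 = 0, Roots: r = -3, 4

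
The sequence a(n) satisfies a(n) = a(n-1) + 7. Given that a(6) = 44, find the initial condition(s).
a(6) = a(0) + 6·7, so a(0) = 44 - 42 = 2.

a(0) = 2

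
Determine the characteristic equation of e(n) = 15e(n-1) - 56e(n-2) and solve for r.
Substitute e(n) = rⁿ and divide through by rⁿ⁻²: r² - 15r + 56 = 0
Factor: (r - 8)(r - 7) = 0, so r = 8, 7.
General solution: e(n) = A·8ⁿ + B·7ⁿ

Characteristic: r² - 15r + 56 = 0, Roots: r = 8, 7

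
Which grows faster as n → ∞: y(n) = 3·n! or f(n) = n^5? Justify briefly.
Comparing growth rates:
Growth-rate hierarchy: log n ≺ any polynomial ≺ any exponential cⁿ (c>1) ≺ n! ≺ nⁿ.
factorial dominates polynomial degree 5 asymptotically.

y(n) grows faster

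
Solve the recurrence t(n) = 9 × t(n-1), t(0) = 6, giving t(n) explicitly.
Recurrence: t(n) = 9 × t(n-1), initial: t(0) = 6.
Each term is 9 times the previous, so this is geometric with ratio 9. After n steps: t(n) = t(0)·9ⁿ = 6·9ⁿ.

t(n) = 6·9ⁿ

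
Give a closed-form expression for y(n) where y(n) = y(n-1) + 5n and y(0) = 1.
Recurrence: y(n) = y(n-1) + 5n, initial: y(0) = 1.
Telescoping: y(n) = y(0) + 5·Σᵢ₌₁ⁿ i = 1 + 5·n(n+1)/2.

y(n) = 5·n(n+1)/2 + 1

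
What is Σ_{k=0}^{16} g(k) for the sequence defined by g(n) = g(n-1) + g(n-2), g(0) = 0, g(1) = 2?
Computing the sequence terms: 0, 2, 2, 4, 6, 10, 16, 26, 42, 68, 110, 178, 288, 466, 754, 1220, 1974
Adding these values together:

5166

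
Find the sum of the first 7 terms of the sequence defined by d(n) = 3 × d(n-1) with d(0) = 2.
Computing the sequence terms: 2, 6, 18, 54, 162, 486, 1458
Adding these values together:

2186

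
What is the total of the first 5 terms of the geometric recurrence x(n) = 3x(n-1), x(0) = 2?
Computing the sequence terms: 2, 6, 18, 54, 162
Adding these values together:

242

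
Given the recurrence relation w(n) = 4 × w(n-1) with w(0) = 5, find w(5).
Computing step by step:
w(0) = 5
w(1) = 4 × 5 = 20
w(2) = 4 × 20 = 80
w(3) = 4 × 80 = 320
w(4) = 4 × 320 = 1280
w(5) = 4 × 1280 = 5120

5120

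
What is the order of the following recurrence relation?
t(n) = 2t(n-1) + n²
The order is the largest lag k for which t(n-k) appears. Here the deepest term is t(n-1) (the n² term is non-homogeneous and does not affect the order), so the order is 1.

Order 1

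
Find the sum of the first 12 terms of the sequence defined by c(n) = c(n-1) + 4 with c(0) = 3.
Computing the sequence terms: 3, 7, 11, 15, 19, 23, 27, 31, 35, 39, 43, 47
Adding these values together:

300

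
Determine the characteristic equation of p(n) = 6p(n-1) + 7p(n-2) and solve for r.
Substitute p(n) = rⁿ and divide through by rⁿ⁻²: r² - 6r - 7 = 0
Factor: (r + 1)(r - 7) = 0, so r = -1, 7.
General solution: p(n) = A·(-1)ⁿ + B·7ⁿ

Characteristic: r² - 6r - 7 = 0, Roots: r = -1, 7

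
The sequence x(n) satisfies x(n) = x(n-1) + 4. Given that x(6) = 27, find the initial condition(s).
x(6) = x(0) + 6·4, so x(0) = 27 - 24 = 3.

x(0) = 3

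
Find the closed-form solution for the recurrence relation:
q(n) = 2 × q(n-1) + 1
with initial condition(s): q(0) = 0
Recurrence: q(n) = 2 × q(n-1) + 1, initial: q(0) = 0.
Try q(n) = A·2ⁿ + C. Substituting: A·2ⁿ + C = 2(A·2ⁿ⁻¹ + C) + 1 = A·2ⁿ + 2C + 1, so C = 2C + 1, giving C = -1. Then q(0) = A - 1 = 0 gives A = 1.

q(n) = 2ⁿ - 1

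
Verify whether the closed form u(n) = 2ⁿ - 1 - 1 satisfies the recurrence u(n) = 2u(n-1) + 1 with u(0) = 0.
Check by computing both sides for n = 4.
From the recurrence with u(0) = 0:
  u(0) = 0, u(1) = 1, u(2) = 3, u(3) = 7, u(4) = 15
  so the recurrence gives u(4) = 15.
From the proposed closed form u(n) = 2ⁿ - 1 - 1:
  u(4) = 14.
The recurrence gives 15 but the closed form gives 14, so the closed form does not satisfy the recurrence.

No, the closed form is incorrect.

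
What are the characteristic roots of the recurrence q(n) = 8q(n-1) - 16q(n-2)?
Substitute q(n) = rⁿ and divide through by rⁿ⁻²: r² - 8r + 16 = 0
Factor: (r - 4)² = 0, so r = 4 (double root).
General solution: q(n) = (A + Bn)·4ⁿ

Characteristic: r² - 8r + 16 = 0, Roots: r = 4 (double root)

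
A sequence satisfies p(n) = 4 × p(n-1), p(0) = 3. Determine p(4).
Computing step by step:
p(0) = 3
p(1) = 4 × 3 = 12
p(2) = 4 × 12 = 48
p(3) = 4 × 48 = 192
p(4) = 4 × 192 = 768

768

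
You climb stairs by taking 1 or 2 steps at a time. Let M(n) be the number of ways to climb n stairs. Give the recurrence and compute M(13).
Condition on the size of the last step (1 to 2): before it there were n-1, …, n-2 stairs climbed, and these cases are disjoint, so M(n) = M(n-1) + M(n-2) (Fibonacci-type sequence).
Initial conditions by direct count (compositions of i into parts ≤ 2): M(1) = 1; M(2) = 2.
Iterating the recurrence: M(3) = 3, M(4) = 5, M(5) = 8, M(6) = 13, M(7) = 21, M(8) = 34, M(9) = 55, M(10) = 89, M(11) = 144, M(12) = 233, M(13) = 377.

M(n) = M(n-1) + M(n-2), M(1) = 1, M(2) = 2; M(13) = 377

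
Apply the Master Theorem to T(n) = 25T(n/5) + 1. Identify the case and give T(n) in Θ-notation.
Master Theorem template: T(n) = a·T(n/b) + f(n).
Here: a=25, b=5, f(n)=1
Compute log_b(a) = log_5(25) = 2.
f(n) = 1 = O(n^(2-ε)) with ε = 2. Case 1: T(n) = Θ(n^log_b(a)) = Θ(n^2).

Case 1: T(n) = Θ(n^2)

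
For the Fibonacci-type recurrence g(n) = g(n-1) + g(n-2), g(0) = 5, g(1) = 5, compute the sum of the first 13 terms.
Computing the sequence terms: 5, 5, 10, 15, 25, 40, 65, 105, 170, 275, 445, 720, 1165
Adding these values together:

3045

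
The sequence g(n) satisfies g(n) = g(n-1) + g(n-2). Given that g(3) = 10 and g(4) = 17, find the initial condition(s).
Work backwards using g(k) = g(k+2) - g(k+1):
g(2) = g(4) - g(3) = 17 - 10 = 7
g(1) = g(3) - g(2) = 10 - 7 = 3
g(0) = g(2) - g(1) = 7 - 3 = 4

g(0) = 4, g(1) = 3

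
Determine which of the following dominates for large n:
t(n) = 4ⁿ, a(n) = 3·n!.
Comparing growth rates:
Growth-rate hierarchy: log n ≺ any polynomial ≺ any exponential cⁿ (c>1) ≺ n! ≺ nⁿ.
factorial dominates exponential base 4 asymptotically.

a(n) grows faster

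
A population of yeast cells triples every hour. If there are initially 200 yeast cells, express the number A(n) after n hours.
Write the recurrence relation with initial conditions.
Each hour multiplies the count by 3, so the count after n hours depends only on the count after n-1 hours: A(n) = 3 × A(n-1). The starting count gives A(0) = 200.
Unrolling n times gives the closed form A(n) = 200 × 3ⁿ.

A(n) = 3 × A(n-1), A(0) = 200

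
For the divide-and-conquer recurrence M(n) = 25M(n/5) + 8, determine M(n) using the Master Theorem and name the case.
Master Theorem template: M(n) = a·M(n/b) + f(n).
Here: a=25, b=5, f(n)=8
Compute log_b(a) = log_5(25) = 2.
f(n) = 8 = O(n^(2-ε)) with ε = 2. Case 1: M(n) = Θ(n^log_b(a)) = Θ(n^2).

Case 1: M(n) = Θ(n^2)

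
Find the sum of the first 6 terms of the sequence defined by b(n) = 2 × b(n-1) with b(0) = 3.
Computing the sequence terms: 3, 6, 12, 24, 48, 96
Adding these values together:

189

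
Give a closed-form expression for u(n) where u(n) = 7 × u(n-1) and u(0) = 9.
Recurrence: u(n) = 7 × u(n-1), initial: u(0) = 9.
Each term is 7 times the previous, so this is geometric with ratio 7. After n steps: u(n) = u(0)·7ⁿ = 9·7ⁿ.

u(n) = 9·7ⁿ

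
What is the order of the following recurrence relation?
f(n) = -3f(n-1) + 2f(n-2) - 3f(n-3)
The order is the largest lag k for which f(n-k) appears. Here the deepest term is f(n-3), so the order is 3.

Order 3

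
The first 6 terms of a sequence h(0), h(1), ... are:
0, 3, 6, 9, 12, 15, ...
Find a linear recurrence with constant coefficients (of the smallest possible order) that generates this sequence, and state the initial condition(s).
Look for the lowest-order linear relation among consecutive terms.
Observation: consecutive differences are constant (= 3).
Check at n=2: 1·3 + 3 = 6. ✓

h(n) = h(n-1) + 3, h(0) = 0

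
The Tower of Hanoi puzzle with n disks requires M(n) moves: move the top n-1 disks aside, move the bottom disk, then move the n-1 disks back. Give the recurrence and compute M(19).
Moving n disks = move the top n-1 disks aside (M(n-1) moves) + move the largest disk (1 move) + move the n-1 disks back on top (M(n-1) moves), so M(n) = 2M(n-1) + 1, with M(1) = 1 (a single disk takes one move).
First terms: 1, 3, 7, 15, 31, 63, … — each is one less than a power of 2. Indeed M(n) + 1 = 2(M(n-1) + 1) with M(1) + 1 = 2, so M(n) + 1 = 2ⁿ and M(n) = 2ⁿ - 1.
Hence M(19) = 2^19 - 1 = 524288 - 1 = 524287.

M(n) = 2M(n-1) + 1, M(1) = 1; M(19) = 524287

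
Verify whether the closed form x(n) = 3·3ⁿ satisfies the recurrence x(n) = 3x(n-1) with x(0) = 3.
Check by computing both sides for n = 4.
From the recurrence with x(0) = 3:
  x(0) = 3, x(1) = 9, x(2) = 27, x(3) = 81, x(4) = 243
  so the recurrence gives x(4) = 243.
From the proposed closed form x(n) = 3·3ⁿ:
  x(4) = 243.
Both sides give 243 at n = 4, and the initial condition(s) match, so the closed form is consistent.

Yes, the closed form is correct.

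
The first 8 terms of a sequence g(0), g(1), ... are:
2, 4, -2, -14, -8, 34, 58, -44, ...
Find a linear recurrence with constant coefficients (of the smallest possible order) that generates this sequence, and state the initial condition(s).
Look for the lowest-order linear relation among consecutive terms.
Observation: g(n) - 1·g(n-1) - (-3)·g(n-2) = 0 holds for the shown terms, and no order-1 relation g(n) = α·g(n-1) + β fits.
Check at n=3: 1·-2 + (-3)·4 = -14. ✓

g(n) = g(n-1) - 3g(n-2), g(0) = 2, g(1) = 4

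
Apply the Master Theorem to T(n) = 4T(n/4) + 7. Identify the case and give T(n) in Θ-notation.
Master Theorem template: T(n) = a·T(n/b) + f(n).
Here: a=4, b=4, f(n)=7
Compute log_b(a) = log_4(4) = 1.
f(n) = 7 = O(n^(1-ε)) with ε = 1. Case 1: T(n) = Θ(n^log_b(a)) = Θ(n).

Case 1: T(n) = Θ(n)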